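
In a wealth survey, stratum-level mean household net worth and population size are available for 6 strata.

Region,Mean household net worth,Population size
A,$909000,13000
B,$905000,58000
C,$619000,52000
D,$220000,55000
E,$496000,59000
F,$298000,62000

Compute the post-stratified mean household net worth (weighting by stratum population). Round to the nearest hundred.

522900

Σ Nₕ·x̄ₕ = 909000×13000 + 905000×58000 + 619000×52000 + 220000×55000 + 496000×59000 + 298000×62000
  = 11817000000 + 52490000000 + 32188000000 + 12100000000 + 29264000000 + 18476000000 = 156335000000
Σ Nₕ = 299000
Overall mean = 156335000000 / 299000 = 522859.53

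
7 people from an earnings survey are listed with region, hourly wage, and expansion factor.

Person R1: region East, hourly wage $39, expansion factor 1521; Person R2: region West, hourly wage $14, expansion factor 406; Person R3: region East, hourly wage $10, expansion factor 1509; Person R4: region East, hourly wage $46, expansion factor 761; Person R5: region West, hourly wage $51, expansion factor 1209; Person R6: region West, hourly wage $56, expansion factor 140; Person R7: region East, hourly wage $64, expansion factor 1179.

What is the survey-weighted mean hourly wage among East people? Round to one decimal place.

East rows: R1, R3, R4, R7
Weighted sum = 39×1521 + 10×1509 + 46×761 + 64×1179
  = 59319 + 15090 + 35006 + 75456 = 184871
Sum of weights = 1521 + 1509 + 761 + 1179 = 4970
Weighted mean = 184871 / 4970 = 37.197384

37.2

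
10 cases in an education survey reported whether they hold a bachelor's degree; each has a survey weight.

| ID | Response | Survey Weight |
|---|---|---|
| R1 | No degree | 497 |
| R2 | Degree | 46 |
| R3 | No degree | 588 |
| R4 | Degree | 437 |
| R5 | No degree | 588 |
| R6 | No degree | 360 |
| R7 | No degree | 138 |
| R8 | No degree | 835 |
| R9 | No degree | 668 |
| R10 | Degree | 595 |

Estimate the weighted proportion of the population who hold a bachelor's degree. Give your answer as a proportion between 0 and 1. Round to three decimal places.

Sum of weights for 'Degree' = 46 + 437 + 595 = 1078
Total weight = 497 + 46 + 588 + 437 + 588 + 360 + 138 + 835 + 668 + 595 = 4752
Weighted proportion = 1078 / 4752 = 0.22685185

0.227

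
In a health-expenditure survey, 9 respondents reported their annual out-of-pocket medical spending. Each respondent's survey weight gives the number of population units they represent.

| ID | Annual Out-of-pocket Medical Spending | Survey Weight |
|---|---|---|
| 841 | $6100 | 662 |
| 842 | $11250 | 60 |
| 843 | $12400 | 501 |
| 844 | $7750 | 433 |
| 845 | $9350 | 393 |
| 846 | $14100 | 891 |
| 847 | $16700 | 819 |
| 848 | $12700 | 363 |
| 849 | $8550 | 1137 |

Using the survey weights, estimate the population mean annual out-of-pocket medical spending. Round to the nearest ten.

Weighted sum = 6100×662 + 11250×60 + 12400×501 + 7750×433 + 9350×393 + 14100×891 + 16700×819 + 12700×363 + 8550×1137
  = 4038200 + 675000 + 6212400 + 3355750 + 3674550 + 12563100 + 13677300 + 4610100 + 9721350 = 58527750
Sum of weights = 5259
Weighted mean = 58527750 / 5259 = 11129.064

11130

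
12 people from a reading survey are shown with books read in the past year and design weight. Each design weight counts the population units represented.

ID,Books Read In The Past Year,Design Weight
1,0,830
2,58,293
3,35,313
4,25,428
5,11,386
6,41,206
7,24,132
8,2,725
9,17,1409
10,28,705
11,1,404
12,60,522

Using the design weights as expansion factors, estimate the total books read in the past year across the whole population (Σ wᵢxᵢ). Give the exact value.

Weighted total = 0×830 + 58×293 + 35×313 + 25×428 + 11×386 + 41×206 + 24×132 + 2×725 + 17×1409 + 28×705 + 1×404 + 60×522
  = 0 + 16994 + 10955 + 10700 + 4246 + 8446 + 3168 + 1450 + 23953 + 19740 + 404 + 31320 = 131376

131376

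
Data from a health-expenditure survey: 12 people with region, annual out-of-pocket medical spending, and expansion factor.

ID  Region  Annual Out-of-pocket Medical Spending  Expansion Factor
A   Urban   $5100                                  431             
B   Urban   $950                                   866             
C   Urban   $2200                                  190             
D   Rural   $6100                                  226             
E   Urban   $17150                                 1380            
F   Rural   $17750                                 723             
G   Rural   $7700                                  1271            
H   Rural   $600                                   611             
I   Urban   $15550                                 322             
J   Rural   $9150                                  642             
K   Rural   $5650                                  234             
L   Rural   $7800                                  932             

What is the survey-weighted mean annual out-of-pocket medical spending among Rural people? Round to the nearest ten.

8370

Rural rows: D, F, G, H, J, K, L
Weighted sum = 6100×226 + 17750×723 + 7700×1271 + 600×611 + 9150×642 + 5650×234 + 7800×932
  = 1378600 + 12833250 + 9786700 + 366600 + 5874300 + 1322100 + 7269600 = 38831150
Sum of weights = 226 + 723 + 1271 + 611 + 642 + 234 + 932 = 4639
Weighted mean = 38831150 / 4639 = 8370.5863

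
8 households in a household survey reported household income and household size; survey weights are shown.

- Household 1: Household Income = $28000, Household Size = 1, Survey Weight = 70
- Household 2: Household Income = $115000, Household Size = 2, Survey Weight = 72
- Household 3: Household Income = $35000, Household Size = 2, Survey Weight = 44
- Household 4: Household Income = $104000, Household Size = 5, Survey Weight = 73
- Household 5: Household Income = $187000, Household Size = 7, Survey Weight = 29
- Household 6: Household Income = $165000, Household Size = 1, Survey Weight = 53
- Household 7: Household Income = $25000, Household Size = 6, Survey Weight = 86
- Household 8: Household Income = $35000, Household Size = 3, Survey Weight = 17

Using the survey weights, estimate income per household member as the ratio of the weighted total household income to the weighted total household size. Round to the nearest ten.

24350

Σ wᵢ·y = 28000×70 + 115000×72 + 35000×44 + 104000×73 + 187000×29 + 165000×53 + 25000×86 + 35000×17
  = 1960000 + 8280000 + 1540000 + 7592000 + 5423000 + 8745000 + 2150000 + 595000 = 36285000
Σ wᵢ·x = 1×70 + 2×72 + 2×44 + 5×73 + 7×29 + 1×53 + 6×86 + 3×17
  = 1490
Ratio = 36285000 / 1490 = 24352.349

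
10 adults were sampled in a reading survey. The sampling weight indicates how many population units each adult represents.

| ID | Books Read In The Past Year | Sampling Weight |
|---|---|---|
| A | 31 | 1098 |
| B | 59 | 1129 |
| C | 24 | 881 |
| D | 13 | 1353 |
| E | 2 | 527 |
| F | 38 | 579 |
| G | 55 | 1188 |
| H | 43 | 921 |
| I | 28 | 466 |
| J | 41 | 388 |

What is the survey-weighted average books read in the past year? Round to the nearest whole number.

35

Weighted sum = 31×1098 + 59×1129 + 24×881 + 13×1353 + 2×527 + 38×579 + 55×1188 + 43×921 + 28×466 + 41×388
  = 34038 + 66611 + 21144 + 17589 + 1054 + 22002 + 65340 + 39603 + 13048 + 15908 = 296337
Sum of weights = 1098 + 1129 + 881 + 1353 + 527 + 579 + 1188 + 921 + 466 + 388 = 8530
Weighted mean = 296337 / 8530 = 34.740563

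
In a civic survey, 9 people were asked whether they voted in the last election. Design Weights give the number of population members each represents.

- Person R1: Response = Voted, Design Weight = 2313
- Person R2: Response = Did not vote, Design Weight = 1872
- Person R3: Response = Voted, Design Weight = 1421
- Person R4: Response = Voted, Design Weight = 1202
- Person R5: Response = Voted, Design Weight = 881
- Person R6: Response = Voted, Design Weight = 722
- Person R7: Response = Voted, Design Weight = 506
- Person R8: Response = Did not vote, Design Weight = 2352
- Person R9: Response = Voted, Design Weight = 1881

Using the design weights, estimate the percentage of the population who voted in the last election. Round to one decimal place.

67.9

Sum of weights for 'Voted' = 2313 + 1421 + 1202 + 881 + 722 + 506 + 1881 = 8926
Total weight = 2313 + 1872 + 1421 + 1202 + 881 + 722 + 506 + 2352 + 1881 = 13150
Weighted proportion = 8926 / 13150 = 0.67878327 → 67.878327%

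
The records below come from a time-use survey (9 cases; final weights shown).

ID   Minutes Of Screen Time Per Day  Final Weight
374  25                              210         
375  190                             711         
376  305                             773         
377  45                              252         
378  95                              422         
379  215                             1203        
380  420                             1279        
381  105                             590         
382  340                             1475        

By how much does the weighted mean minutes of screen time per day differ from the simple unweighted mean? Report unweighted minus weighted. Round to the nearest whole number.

-65

Unweighted sum = 1740
Unweighted mean = 1740 / 9 = 193.33333
Weighted sum = 25×210 + 190×711 + 305×773 + 45×252 + 95×422 + 215×1203 + 420×1279 + 105×590 + 340×1475
  = 1786810
Sum of weights = 210 + 711 + 773 + 252 + 422 + 1203 + 1279 + 590 + 1475 = 6915
Weighted mean = 1786810 / 6915 = 258.39624
Difference (unweighted minus weighted) = -65.062907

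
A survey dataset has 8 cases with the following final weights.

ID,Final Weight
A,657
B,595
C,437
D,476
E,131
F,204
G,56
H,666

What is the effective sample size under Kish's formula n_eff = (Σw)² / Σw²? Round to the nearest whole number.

6

Σ wᵢ = 3222
Σ wᵢ² = 431649 + 354025 + 190969 + 226576 + 17161 + 41616 + 3136 + 443556 = 1708688
n_eff = 3222² / 1708688 = 10381284 / 1708688 = 6.0755878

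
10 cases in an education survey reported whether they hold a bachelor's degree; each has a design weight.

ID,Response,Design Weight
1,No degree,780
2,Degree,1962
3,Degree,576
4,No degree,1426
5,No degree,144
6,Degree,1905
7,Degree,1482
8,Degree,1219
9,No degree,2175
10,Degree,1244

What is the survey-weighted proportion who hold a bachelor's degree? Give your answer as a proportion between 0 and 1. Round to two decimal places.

0.65

Sum of weights for 'Degree' = 1962 + 576 + 1905 + 1482 + 1219 + 1244 = 8388
Total weight = 780 + 1962 + 576 + 1426 + 144 + 1905 + 1482 + 1219 + 2175 + 1244 = 12913
Weighted proportion = 8388 / 12913 = 0.64957794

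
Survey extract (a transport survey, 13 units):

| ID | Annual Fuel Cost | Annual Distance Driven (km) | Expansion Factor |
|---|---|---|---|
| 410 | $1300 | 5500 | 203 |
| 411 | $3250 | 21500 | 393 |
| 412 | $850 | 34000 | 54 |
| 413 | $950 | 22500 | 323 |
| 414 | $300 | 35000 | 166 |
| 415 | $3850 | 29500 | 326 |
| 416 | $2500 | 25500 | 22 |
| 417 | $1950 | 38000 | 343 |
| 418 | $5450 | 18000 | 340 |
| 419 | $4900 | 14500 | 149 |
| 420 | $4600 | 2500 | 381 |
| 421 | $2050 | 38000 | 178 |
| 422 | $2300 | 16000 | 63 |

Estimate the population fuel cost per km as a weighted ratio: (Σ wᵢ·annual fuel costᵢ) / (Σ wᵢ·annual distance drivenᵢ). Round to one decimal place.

Σ wᵢ·y = 8768150
Σ wᵢ·x = 64696500
Ratio = 8768150 / 64696500 = 0.13552742

0.1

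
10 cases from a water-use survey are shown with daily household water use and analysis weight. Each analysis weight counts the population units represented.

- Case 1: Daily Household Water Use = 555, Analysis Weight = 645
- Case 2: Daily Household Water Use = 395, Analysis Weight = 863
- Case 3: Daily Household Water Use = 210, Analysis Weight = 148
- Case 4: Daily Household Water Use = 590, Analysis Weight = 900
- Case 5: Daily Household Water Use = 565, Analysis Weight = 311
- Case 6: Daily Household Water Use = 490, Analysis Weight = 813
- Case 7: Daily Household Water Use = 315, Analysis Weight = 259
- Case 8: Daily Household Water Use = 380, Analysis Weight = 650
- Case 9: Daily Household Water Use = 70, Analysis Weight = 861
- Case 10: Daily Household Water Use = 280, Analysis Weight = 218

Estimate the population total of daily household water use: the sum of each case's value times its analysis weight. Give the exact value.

Weighted total = 555×645 + 395×863 + 210×148 + 590×900 + 565×311 + 490×813 + 315×259 + 380×650 + 70×861 + 280×218
  = 2284920

2284920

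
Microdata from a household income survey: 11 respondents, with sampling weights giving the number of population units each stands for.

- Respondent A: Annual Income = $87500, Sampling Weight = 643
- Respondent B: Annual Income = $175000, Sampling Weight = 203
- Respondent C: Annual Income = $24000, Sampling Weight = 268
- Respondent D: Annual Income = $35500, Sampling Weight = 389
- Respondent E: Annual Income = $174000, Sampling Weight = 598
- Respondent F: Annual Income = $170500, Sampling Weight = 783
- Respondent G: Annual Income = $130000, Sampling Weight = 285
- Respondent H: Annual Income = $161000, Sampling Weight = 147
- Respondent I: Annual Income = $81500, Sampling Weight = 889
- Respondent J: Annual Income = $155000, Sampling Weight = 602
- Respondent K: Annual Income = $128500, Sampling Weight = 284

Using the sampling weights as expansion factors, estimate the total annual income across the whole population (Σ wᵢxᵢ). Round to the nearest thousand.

Weighted total = 87500×643 + 175000×203 + 24000×268 + 35500×389 + 174000×598 + 170500×783 + 130000×285 + 161000×147 + 81500×889 + 155000×602 + 128500×284
  = 612557000

612557000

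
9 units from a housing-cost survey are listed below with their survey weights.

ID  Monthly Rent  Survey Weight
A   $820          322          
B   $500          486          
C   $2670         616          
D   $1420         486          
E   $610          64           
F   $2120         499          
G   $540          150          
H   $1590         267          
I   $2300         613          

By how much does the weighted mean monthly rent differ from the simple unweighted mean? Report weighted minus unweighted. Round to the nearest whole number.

Unweighted sum = 820 + 500 + 2670 + 1420 + 610 + 2120 + 540 + 1590 + 2300 = 12570
Unweighted mean = 12570 / 9 = 1396.6667
Weighted sum = 820×322 + 500×486 + 2670×616 + 1420×486 + 610×64 + 2120×499 + 540×150 + 1590×267 + 2300×613
  = 264040 + 243000 + 1644720 + 690120 + 39040 + 1057880 + 81000 + 424530 + 1409900 = 5854230
Sum of weights = 322 + 486 + 616 + 486 + 64 + 499 + 150 + 267 + 613 = 3503
Weighted mean = 5854230 / 3503 = 1671.2047
Difference (weighted minus unweighted) = 274.53802

275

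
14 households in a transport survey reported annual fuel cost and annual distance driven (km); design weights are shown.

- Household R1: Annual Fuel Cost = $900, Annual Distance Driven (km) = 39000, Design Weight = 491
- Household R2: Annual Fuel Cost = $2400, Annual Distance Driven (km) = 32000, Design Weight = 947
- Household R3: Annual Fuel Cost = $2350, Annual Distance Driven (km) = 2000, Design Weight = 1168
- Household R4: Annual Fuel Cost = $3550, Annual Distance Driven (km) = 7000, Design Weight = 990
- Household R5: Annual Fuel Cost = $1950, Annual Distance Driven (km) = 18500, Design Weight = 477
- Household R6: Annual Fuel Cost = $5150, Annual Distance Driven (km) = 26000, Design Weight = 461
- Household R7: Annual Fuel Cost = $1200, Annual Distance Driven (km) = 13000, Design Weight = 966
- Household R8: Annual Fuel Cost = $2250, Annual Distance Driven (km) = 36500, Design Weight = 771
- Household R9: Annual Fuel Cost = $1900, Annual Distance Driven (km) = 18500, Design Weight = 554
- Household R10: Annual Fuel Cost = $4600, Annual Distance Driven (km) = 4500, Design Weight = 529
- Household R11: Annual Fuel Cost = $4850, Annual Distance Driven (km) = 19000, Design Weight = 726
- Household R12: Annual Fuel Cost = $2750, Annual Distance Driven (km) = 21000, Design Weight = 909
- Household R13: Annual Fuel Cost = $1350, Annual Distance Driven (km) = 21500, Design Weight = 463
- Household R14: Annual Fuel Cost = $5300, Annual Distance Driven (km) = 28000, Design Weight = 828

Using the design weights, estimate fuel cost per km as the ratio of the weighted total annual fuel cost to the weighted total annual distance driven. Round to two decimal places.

0.15

Σ wᵢ·y = 29692550
Σ wᵢ·x = 198880000
Ratio = 29692550 / 198880000 = 0.14929882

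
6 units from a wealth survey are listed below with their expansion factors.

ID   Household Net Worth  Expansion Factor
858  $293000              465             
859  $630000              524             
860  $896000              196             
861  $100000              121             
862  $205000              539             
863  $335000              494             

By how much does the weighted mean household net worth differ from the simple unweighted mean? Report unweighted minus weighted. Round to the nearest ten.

12200

Unweighted sum = 293000 + 630000 + 896000 + 100000 + 205000 + 335000 = 2459000
Unweighted mean = 2459000 / 6 = 409833.33
Weighted sum = 293000×465 + 630000×524 + 896000×196 + 100000×121 + 205000×539 + 335000×494
  = 136245000 + 330120000 + 175616000 + 12100000 + 110495000 + 165490000 = 930066000
Sum of weights = 465 + 524 + 196 + 121 + 539 + 494 = 2339
Weighted mean = 930066000 / 2339 = 397634.03
Difference (unweighted minus weighted) = 12199.302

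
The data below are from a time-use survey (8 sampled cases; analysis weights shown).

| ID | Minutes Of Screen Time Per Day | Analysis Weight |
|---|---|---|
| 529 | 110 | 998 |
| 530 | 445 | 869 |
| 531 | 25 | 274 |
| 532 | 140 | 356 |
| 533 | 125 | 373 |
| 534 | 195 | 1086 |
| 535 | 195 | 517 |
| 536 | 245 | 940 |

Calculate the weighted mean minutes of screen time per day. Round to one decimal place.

211.1

Weighted sum = 110×998 + 445×869 + 25×274 + 140×356 + 125×373 + 195×1086 + 195×517 + 245×940
  = 109780 + 386705 + 6850 + 49840 + 46625 + 211770 + 100815 + 230300 = 1142685
Sum of weights = 998 + 869 + 274 + 356 + 373 + 1086 + 517 + 940 = 5413
Weighted mean = 1142685 / 5413 = 211.10013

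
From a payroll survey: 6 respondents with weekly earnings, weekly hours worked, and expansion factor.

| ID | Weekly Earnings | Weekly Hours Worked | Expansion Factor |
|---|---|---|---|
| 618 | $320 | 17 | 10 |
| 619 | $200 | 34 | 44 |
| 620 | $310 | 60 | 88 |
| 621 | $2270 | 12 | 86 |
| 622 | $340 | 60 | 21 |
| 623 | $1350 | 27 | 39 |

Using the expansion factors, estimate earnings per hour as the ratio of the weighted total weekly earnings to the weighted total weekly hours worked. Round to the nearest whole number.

29

Σ wᵢ·y = 320×10 + 200×44 + 310×88 + 2270×86 + 340×21 + 1350×39
  = 3200 + 8800 + 27280 + 195220 + 7140 + 52650 = 294290
Σ wᵢ·x = 17×10 + 34×44 + 60×88 + 12×86 + 60×21 + 27×39
  = 170 + 1496 + 5280 + 1032 + 1260 + 1053 = 10291
Ratio = 294290 / 10291 = 28.596832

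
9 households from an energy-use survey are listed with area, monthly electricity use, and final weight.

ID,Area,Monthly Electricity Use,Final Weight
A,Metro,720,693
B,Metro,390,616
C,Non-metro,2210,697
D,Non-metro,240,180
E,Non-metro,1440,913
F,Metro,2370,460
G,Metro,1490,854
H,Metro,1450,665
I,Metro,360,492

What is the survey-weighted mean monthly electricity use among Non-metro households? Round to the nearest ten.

Non-metro rows: C, D, E
Weighted sum = 2210×697 + 240×180 + 1440×913
  = 1540370 + 43200 + 1314720 = 2898290
Sum of weights = 1790
Weighted mean = 2898290 / 1790 = 1619.1564

1620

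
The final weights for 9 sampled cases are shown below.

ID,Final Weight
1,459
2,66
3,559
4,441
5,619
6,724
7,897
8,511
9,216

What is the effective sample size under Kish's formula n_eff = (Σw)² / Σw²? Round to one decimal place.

Σ wᵢ = 459 + 66 + 559 + 441 + 619 + 724 + 897 + 511 + 216 = 4492
Σ wᵢ² = 210681 + 4356 + 312481 + 194481 + 383161 + 524176 + 804609 + 261121 + 46656 = 2741722
n_eff = 4492² / 2741722 = 20178064 / 2741722 = 7.3596316

7.4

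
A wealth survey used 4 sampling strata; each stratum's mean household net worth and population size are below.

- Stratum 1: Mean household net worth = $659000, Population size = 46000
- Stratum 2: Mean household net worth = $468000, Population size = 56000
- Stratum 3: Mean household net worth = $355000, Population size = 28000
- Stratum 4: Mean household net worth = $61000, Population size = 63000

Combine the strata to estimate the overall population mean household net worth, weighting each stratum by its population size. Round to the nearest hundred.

364300

Σ Nₕ·x̄ₕ = 659000×46000 + 468000×56000 + 355000×28000 + 61000×63000
  = 30314000000 + 26208000000 + 9940000000 + 3843000000 = 70305000000
Σ Nₕ = 46000 + 56000 + 28000 + 63000 = 193000
Overall mean = 70305000000 / 193000 = 364274.61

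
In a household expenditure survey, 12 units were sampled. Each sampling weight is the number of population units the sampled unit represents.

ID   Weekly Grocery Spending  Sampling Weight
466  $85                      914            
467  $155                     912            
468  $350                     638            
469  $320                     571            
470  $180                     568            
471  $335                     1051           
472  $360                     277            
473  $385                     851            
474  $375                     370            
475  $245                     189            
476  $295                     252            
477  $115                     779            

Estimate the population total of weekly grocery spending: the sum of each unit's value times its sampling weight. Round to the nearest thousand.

1856000

Weighted total = 85×914 + 155×912 + 350×638 + 320×571 + 180×568 + 335×1051 + 360×277 + 385×851 + 375×370 + 245×189 + 295×252 + 115×779
  = 1855730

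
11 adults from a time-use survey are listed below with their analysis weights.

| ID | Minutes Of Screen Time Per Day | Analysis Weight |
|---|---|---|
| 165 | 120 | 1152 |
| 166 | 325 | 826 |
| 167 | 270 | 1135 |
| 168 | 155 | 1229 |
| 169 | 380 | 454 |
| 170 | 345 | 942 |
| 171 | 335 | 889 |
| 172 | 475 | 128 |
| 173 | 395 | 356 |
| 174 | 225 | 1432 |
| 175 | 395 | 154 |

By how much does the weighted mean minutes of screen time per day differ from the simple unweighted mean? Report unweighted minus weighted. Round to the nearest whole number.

48

Unweighted sum = 120 + 325 + 270 + 155 + 380 + 345 + 335 + 475 + 395 + 225 + 395 = 3420
Unweighted mean = 3420 / 11 = 310.90909
Weighted sum = 120×1152 + 325×826 + 270×1135 + 155×1229 + 380×454 + 345×942 + 335×889 + 475×128 + 395×356 + 225×1432 + 395×154
  = 138240 + 268450 + 306450 + 190495 + 172520 + 324990 + 297815 + 60800 + 140620 + 322200 + 60830 = 2283410
Sum of weights = 1152 + 826 + 1135 + 1229 + 454 + 942 + 889 + 128 + 356 + 1432 + 154 = 8697
Weighted mean = 2283410 / 8697 = 262.55145
Difference (unweighted minus weighted) = 48.357636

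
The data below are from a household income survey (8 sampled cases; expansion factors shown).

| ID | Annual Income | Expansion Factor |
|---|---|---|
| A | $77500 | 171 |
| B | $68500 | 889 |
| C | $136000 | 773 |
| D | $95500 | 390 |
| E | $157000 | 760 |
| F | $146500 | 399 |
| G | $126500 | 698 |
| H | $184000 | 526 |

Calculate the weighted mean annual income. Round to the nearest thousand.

126000

Weighted sum = 77500×171 + 68500×889 + 136000×773 + 95500×390 + 157000×760 + 146500×399 + 126500×698 + 184000×526
  = 579376500
Sum of weights = 4606
Weighted mean = 579376500 / 4606 = 125787.34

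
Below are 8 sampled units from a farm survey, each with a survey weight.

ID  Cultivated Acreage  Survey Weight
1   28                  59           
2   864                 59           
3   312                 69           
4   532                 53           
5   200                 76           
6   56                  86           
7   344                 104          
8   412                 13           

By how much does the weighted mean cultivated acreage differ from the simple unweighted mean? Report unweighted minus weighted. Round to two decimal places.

Unweighted sum = 28 + 864 + 312 + 532 + 200 + 56 + 344 + 412 = 2748
Unweighted mean = 2748 / 8 = 343.5
Weighted sum = 28×59 + 864×59 + 312×69 + 532×53 + 200×76 + 56×86 + 344×104 + 412×13
  = 163500
Sum of weights = 59 + 59 + 69 + 53 + 76 + 86 + 104 + 13 = 519
Weighted mean = 163500 / 519 = 315.0289
Difference (unweighted minus weighted) = 28.471098

28.47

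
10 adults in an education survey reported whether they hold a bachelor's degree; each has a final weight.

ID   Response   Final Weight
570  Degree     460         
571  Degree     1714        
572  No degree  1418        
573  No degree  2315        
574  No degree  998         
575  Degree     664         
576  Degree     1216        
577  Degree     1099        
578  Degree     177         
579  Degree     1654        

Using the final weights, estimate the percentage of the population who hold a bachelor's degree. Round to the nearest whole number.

Sum of weights for 'Degree' = 460 + 1714 + 664 + 1216 + 1099 + 177 + 1654 = 6984
Total weight = 460 + 1714 + 1418 + 2315 + 998 + 664 + 1216 + 1099 + 177 + 1654 = 11715
Weighted proportion = 6984 / 11715 = 0.59615877 → 59.615877%

60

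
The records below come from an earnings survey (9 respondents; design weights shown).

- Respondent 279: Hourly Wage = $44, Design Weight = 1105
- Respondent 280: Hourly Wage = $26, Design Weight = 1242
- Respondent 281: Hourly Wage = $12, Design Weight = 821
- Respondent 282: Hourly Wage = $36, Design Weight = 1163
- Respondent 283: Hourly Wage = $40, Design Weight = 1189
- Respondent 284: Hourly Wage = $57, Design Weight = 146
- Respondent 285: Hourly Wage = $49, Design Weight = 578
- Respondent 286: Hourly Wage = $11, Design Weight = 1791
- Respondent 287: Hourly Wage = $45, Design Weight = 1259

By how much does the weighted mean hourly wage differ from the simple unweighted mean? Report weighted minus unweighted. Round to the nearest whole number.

-4

Unweighted sum = 320
Unweighted mean = 320 / 9 = 35.555556
Weighted sum = 44×1105 + 26×1242 + 12×821 + 36×1163 + 40×1189 + 57×146 + 49×578 + 11×1791 + 45×1259
  = 48620 + 32292 + 9852 + 41868 + 47560 + 8322 + 28322 + 19701 + 56655 = 293192
Sum of weights = 1105 + 1242 + 821 + 1163 + 1189 + 146 + 578 + 1791 + 1259 = 9294
Weighted mean = 293192 / 9294 = 31.546374
Difference (weighted minus unweighted) = -4.0091816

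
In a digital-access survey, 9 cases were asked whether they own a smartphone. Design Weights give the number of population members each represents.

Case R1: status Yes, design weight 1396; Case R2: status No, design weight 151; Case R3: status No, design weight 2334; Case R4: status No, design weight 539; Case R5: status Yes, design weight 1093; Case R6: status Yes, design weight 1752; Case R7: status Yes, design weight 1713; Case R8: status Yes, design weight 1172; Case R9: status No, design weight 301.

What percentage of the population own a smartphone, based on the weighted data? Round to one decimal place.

68.2

Sum of weights for 'Yes' = 1396 + 1093 + 1752 + 1713 + 1172 = 7126
Total weight = 1396 + 151 + 2334 + 539 + 1093 + 1752 + 1713 + 1172 + 301 = 10451
Weighted proportion = 7126 / 10451 = 0.68184863 → 68.184863%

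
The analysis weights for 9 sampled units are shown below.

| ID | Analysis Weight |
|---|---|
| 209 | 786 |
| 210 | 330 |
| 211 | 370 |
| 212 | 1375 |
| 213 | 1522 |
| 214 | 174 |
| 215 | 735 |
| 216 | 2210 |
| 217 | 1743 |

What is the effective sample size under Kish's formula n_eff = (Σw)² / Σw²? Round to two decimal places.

Σ wᵢ = 786 + 330 + 370 + 1375 + 1522 + 174 + 735 + 2210 + 1743 = 9245
Σ wᵢ² = 617796 + 108900 + 136900 + 1890625 + 2316484 + 30276 + 540225 + 4884100 + 3038049 = 13563355
n_eff = 9245² / 13563355 = 85470025 / 13563355 = 6.3015401

6.30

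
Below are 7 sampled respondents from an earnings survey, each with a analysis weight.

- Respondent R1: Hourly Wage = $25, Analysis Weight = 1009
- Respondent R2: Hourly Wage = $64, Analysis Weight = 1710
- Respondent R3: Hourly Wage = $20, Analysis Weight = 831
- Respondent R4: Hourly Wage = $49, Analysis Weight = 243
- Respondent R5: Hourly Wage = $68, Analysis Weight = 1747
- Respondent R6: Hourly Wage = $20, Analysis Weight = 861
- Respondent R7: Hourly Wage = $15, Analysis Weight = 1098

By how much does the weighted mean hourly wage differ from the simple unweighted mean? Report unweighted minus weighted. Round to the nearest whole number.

-5

Unweighted sum = 261
Unweighted mean = 261 / 7 = 37.285714
Weighted sum = 315678
Sum of weights = 1009 + 1710 + 831 + 243 + 1747 + 861 + 1098 = 7499
Weighted mean = 315678 / 7499 = 42.096013
Difference (unweighted minus weighted) = -4.8102985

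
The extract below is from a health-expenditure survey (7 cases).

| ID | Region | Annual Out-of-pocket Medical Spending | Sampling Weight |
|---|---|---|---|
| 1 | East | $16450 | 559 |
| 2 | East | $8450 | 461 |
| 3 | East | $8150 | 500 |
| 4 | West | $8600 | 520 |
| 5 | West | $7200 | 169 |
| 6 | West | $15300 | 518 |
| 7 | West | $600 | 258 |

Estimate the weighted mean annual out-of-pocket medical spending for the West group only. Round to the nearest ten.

9400

West rows: 4, 5, 6, 7
Weighted sum = 8600×520 + 7200×169 + 15300×518 + 600×258
  = 13769000
Sum of weights = 520 + 169 + 518 + 258 = 1465
Weighted mean = 13769000 / 1465 = 9398.6348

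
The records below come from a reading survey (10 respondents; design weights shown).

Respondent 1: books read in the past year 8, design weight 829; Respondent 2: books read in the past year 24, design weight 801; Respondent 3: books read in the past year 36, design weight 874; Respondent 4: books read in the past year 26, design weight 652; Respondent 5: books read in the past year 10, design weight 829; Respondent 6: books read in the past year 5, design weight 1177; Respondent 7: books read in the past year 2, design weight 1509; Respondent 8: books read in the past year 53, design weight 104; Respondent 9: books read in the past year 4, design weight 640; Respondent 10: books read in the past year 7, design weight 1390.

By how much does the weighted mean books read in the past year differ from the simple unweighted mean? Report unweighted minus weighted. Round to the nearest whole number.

Unweighted sum = 8 + 24 + 36 + 26 + 10 + 5 + 2 + 53 + 4 + 7 = 175
Unweighted mean = 175 / 10 = 17.5
Weighted sum = 109267
Sum of weights = 829 + 801 + 874 + 652 + 829 + 1177 + 1509 + 104 + 640 + 1390 = 8805
Weighted mean = 109267 / 8805 = 12.409654
Difference (unweighted minus weighted) = 5.0903464

5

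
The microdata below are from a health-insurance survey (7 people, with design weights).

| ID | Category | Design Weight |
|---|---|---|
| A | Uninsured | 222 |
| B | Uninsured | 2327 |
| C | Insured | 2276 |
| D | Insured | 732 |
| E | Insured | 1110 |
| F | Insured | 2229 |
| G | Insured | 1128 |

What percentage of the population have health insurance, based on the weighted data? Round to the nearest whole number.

Sum of weights for 'Insured' = 2276 + 732 + 1110 + 2229 + 1128 = 7475
Total weight = 222 + 2327 + 2276 + 732 + 1110 + 2229 + 1128 = 10024
Weighted proportion = 7475 / 10024 = 0.7457103 → 74.57103%

75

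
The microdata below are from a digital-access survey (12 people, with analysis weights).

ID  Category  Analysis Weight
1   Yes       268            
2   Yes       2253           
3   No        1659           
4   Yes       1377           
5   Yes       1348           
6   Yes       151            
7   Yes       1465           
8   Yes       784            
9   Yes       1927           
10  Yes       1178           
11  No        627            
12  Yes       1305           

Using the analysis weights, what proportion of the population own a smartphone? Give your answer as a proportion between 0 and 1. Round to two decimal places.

Sum of weights for 'Yes' = 268 + 2253 + 1377 + 1348 + 151 + 1465 + 784 + 1927 + 1178 + 1305 = 12056
Total weight = 268 + 2253 + 1659 + 1377 + 1348 + 151 + 1465 + 784 + 1927 + 1178 + 627 + 1305 = 14342
Weighted proportion = 12056 / 14342 = 0.840608

0.84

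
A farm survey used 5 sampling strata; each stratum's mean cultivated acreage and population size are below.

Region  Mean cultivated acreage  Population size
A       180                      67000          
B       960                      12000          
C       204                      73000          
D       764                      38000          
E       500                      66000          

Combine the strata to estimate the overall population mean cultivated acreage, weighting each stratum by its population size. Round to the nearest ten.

Σ Nₕ·x̄ₕ = 180×67000 + 960×12000 + 204×73000 + 764×38000 + 500×66000
  = 12060000 + 11520000 + 14892000 + 29032000 + 33000000 = 100504000
Σ Nₕ = 67000 + 12000 + 73000 + 38000 + 66000 = 256000
Overall mean = 100504000 / 256000 = 392.59375

390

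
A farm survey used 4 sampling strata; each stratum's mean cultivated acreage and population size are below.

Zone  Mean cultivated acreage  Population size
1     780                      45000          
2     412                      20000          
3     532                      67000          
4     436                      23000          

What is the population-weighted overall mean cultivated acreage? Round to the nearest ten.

570

Σ Nₕ·x̄ₕ = 780×45000 + 412×20000 + 532×67000 + 436×23000
  = 35100000 + 8240000 + 35644000 + 10028000 = 89012000
Σ Nₕ = 155000
Overall mean = 89012000 / 155000 = 574.27097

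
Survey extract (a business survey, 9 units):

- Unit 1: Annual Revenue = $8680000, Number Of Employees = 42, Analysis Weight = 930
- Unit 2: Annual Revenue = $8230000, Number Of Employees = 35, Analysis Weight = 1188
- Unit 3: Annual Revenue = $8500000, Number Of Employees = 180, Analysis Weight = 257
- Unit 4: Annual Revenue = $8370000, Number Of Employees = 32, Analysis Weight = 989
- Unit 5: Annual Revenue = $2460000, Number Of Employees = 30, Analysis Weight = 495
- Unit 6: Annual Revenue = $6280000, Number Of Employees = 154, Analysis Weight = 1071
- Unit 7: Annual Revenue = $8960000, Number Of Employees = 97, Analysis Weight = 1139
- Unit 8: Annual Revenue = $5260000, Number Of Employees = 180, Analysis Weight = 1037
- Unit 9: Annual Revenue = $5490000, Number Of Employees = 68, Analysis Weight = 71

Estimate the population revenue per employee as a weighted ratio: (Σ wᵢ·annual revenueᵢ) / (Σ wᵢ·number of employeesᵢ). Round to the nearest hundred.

Σ wᵢ·y = 8680000×930 + 8230000×1188 + 8500000×257 + 8370000×989 + 2460000×495 + 6280000×1071 + 8960000×1139 + 5260000×1037 + 5490000×71
  = 8072400000 + 9777240000 + 2184500000 + 8277930000 + 1217700000 + 6725880000 + 10205440000 + 5454620000 + 389790000 = 52305500000
Σ wᵢ·x = 42×930 + 35×1188 + 180×257 + 32×989 + 30×495 + 154×1071 + 97×1139 + 180×1037 + 68×71
  = 640303
Ratio = 52305500000 / 640303 = 81688.669

81700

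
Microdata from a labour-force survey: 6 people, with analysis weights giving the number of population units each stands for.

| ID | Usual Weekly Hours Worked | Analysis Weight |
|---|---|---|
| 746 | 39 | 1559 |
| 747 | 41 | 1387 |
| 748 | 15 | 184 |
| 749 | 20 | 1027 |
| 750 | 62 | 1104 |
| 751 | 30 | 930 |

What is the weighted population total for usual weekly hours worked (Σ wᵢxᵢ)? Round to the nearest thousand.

Weighted total = 39×1559 + 41×1387 + 15×184 + 20×1027 + 62×1104 + 30×930
  = 60801 + 56867 + 2760 + 20540 + 68448 + 27900 = 237316

237000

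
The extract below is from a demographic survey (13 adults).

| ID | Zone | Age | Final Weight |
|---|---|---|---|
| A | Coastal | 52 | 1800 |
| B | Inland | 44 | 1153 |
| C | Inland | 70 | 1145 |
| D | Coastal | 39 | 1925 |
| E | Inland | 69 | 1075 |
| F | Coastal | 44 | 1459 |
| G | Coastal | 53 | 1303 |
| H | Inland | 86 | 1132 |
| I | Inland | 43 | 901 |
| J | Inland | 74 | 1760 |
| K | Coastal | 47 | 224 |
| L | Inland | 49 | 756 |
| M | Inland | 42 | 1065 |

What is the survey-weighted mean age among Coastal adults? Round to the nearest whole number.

47

Coastal rows: A, D, F, G, K
Weighted sum = 52×1800 + 39×1925 + 44×1459 + 53×1303 + 47×224
  = 93600 + 75075 + 64196 + 69059 + 10528 = 312458
Sum of weights = 1800 + 1925 + 1459 + 1303 + 224 = 6711
Weighted mean = 312458 / 6711 = 46.559082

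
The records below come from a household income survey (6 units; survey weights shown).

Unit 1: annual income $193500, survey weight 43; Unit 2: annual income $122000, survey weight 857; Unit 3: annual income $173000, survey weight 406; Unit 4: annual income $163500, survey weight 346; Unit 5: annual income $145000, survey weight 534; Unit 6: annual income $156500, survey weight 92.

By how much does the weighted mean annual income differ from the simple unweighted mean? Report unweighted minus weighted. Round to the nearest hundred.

13400

Unweighted sum = 193500 + 122000 + 173000 + 163500 + 145000 + 156500 = 953500
Unweighted mean = 953500 / 6 = 158916.67
Weighted sum = 331511500
Sum of weights = 43 + 857 + 406 + 346 + 534 + 92 = 2278
Weighted mean = 331511500 / 2278 = 145527.44
Difference (unweighted minus weighted) = 13389.23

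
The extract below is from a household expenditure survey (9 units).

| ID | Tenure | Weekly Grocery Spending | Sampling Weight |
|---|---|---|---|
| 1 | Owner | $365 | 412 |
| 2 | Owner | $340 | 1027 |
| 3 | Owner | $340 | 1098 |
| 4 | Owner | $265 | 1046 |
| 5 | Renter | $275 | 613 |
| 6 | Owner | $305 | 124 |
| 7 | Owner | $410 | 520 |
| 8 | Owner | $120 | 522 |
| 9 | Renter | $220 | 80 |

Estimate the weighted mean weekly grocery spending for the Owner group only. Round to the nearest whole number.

308

Owner rows: 1, 2, 3, 4, 6, 7, 8
Weighted sum = 365×412 + 340×1027 + 340×1098 + 265×1046 + 305×124 + 410×520 + 120×522
  = 1463730
Sum of weights = 412 + 1027 + 1098 + 1046 + 124 + 520 + 522 = 4749
Weighted mean = 1463730 / 4749 = 308.21857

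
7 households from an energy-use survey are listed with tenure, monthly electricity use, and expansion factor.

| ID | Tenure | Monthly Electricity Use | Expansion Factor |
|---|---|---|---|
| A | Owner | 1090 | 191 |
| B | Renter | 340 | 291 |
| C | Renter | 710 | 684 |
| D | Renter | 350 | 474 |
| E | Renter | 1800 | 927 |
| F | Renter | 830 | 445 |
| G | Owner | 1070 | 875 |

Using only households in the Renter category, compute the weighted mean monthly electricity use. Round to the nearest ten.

990

Renter rows: B, C, D, E, F
Weighted sum = 340×291 + 710×684 + 350×474 + 1800×927 + 830×445
  = 2788430
Sum of weights = 291 + 684 + 474 + 927 + 445 = 2821
Weighted mean = 2788430 / 2821 = 988.45445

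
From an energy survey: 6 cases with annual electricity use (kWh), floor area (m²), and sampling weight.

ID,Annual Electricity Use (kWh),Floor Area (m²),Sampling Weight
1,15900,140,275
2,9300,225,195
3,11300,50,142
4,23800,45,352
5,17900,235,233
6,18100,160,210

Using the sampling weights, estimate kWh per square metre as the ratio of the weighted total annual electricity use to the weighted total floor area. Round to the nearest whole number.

Σ wᵢ·y = 15900×275 + 9300×195 + 11300×142 + 23800×352 + 17900×233 + 18100×210
  = 4372500 + 1813500 + 1604600 + 8377600 + 4170700 + 3801000 = 24139900
Σ wᵢ·x = 140×275 + 225×195 + 50×142 + 45×352 + 235×233 + 160×210
  = 38500 + 43875 + 7100 + 15840 + 54755 + 33600 = 193670
Ratio = 24139900 / 193670 = 124.6445

125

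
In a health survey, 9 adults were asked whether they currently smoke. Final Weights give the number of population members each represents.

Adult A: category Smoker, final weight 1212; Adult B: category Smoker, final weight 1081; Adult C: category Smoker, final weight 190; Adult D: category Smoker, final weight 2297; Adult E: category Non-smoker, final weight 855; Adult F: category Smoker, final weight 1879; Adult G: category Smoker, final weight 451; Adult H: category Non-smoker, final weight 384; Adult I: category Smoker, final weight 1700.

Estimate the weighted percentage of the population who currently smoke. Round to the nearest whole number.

88

Sum of weights for 'Smoker' = 1212 + 1081 + 190 + 2297 + 1879 + 451 + 1700 = 8810
Total weight = 10049
Weighted proportion = 8810 / 10049 = 0.87670415 → 87.670415%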